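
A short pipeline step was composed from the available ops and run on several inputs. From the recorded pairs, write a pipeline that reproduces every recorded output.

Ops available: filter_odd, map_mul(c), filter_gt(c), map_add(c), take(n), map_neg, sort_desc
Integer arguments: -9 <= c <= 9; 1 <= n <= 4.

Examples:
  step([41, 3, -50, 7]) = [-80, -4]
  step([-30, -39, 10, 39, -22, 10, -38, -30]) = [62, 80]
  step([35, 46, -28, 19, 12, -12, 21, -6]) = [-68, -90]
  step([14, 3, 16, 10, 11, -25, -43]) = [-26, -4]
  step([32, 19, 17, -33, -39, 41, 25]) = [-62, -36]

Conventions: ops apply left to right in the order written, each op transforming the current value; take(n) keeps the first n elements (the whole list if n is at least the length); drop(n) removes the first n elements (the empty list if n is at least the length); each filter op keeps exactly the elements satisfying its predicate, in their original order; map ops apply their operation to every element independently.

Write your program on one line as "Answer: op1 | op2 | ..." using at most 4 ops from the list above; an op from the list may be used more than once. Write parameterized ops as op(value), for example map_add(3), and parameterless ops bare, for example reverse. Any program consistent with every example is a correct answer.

take(2) | map_mul(2) | map_neg | map_add(2)

Check, running the answer program on each example:
  [41, 3, -50, 7] -> [41, 3] -> [82, 6] -> [-82, -6] -> [-80, -4]
  [-30, -39, 10, 39, -22, 10, -38, -30] -> [-30, -39] -> [-60, -78] -> [60, 78] -> [62, 80]
  [35, 46, -28, 19, 12, -12, 21, -6] -> [35, 46] -> [70, 92] -> [-70, -92] -> [-68, -90]
  [14, 3, 16, 10, 11, -25, -43] -> [14, 3] -> [28, 6] -> [-28, -6] -> [-26, -4]
  [32, 19, 17, -33, -39, 41, 25] -> [32, 19] -> [64, 38] -> [-64, -38] -> [-62, -36]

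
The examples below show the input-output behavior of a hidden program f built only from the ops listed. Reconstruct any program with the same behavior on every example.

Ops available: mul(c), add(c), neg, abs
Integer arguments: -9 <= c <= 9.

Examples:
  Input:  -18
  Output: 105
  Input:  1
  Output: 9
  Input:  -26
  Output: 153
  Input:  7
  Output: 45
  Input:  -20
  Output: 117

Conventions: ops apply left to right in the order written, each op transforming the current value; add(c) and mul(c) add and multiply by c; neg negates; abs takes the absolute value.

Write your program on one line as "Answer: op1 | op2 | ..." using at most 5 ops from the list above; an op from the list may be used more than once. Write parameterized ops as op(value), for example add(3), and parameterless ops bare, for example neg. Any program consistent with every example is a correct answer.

mul(2) | neg | add(-1) | mul(-3) | abs

Check, running the answer program on each example:
  -18 -> -36 -> 36 -> 35 -> -105 -> 105
  1 -> 2 -> -2 -> -3 -> 9 -> 9
  -26 -> -52 -> 52 -> 51 -> -153 -> 153
  7 -> 14 -> -14 -> -15 -> 45 -> 45
  -20 -> -40 -> 40 -> 39 -> -117 -> 117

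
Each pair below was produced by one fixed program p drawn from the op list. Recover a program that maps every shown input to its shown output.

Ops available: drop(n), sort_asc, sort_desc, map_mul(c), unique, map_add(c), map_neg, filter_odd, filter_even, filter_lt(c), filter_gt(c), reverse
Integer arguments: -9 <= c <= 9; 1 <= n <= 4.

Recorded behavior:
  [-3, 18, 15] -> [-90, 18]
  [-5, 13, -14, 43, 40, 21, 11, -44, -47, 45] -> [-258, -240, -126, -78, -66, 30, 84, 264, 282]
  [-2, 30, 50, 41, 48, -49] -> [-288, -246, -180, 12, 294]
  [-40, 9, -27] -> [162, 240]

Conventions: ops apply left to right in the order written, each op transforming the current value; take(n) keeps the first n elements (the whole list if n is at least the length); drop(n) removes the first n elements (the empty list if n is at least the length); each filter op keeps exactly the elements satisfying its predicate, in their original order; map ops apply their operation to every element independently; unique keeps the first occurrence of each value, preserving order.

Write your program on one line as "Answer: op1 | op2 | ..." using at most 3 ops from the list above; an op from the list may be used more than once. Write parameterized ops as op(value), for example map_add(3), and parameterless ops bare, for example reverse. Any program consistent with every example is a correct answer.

sort_desc | map_mul(-6) | drop(1)

Check, running the answer program on each example:
  [-3, 18, 15] -> [18, 15, -3] -> [-108, -90, 18] -> [-90, 18]
  [-5, 13, -14, 43, 40, 21, 11, -44, -47, 45] -> [45, 43, 40, 21, 13, 11, -5, -14, -44, -47] -> [-270, -258, -240, -126, -78, -66, 30, 84, 264, 282] -> [-258, -240, -126, -78, -66, 30, 84, 264, 282]
  [-2, 30, 50, 41, 48, -49] -> [50, 48, 41, 30, -2, -49] -> [-300, -288, -246, -180, 12, 294] -> [-288, -246, -180, 12, 294]
  [-40, 9, -27] -> [9, -27, -40] -> [-54, 162, 240] -> [162, 240]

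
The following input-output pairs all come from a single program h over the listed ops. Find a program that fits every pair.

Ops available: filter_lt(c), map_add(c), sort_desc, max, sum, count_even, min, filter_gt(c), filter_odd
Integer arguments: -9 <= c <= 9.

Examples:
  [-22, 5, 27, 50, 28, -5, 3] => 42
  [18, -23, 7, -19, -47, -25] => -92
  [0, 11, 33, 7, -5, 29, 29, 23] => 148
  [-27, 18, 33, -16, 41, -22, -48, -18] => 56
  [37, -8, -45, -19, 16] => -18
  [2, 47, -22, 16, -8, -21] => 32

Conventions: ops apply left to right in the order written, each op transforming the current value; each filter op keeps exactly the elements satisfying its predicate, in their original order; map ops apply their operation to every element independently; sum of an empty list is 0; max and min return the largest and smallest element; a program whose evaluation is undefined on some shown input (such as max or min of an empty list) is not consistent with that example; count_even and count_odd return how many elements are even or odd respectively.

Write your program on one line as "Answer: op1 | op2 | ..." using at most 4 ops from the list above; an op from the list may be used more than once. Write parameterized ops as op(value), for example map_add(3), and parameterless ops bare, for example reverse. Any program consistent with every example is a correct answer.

map_add(4) | filter_odd | map_add(-1) | sum

Check, running the answer program on each example:
  [-22, 5, 27, 50, 28, -5, 3] -> [-18, 9, 31, 54, 32, -1, 7] -> [9, 31, -1, 7] -> [8, 30, -2, 6] -> 42
  [18, -23, 7, -19, -47, -25] -> [22, -19, 11, -15, -43, -21] -> [-19, 11, -15, -43, -21] -> [-20, 10, -16, -44, -22] -> -92
  [0, 11, 33, 7, -5, 29, 29, 23] -> [4, 15, 37, 11, -1, 33, 33, 27] -> [15, 37, 11, -1, 33, 33, 27] -> [14, 36, 10, -2, 32, 32, 26] -> 148
  [-27, 18, 33, -16, 41, -22, -48, -18] -> [-23, 22, 37, -12, 45, -18, -44, -14] -> [-23, 37, 45] -> [-24, 36, 44] -> 56
  [37, -8, -45, -19, 16] -> [41, -4, -41, -15, 20] -> [41, -41, -15] -> [40, -42, -16] -> -18
  [2, 47, -22, 16, -8, -21] -> [6, 51, -18, 20, -4, -17] -> [51, -17] -> [50, -18] -> 32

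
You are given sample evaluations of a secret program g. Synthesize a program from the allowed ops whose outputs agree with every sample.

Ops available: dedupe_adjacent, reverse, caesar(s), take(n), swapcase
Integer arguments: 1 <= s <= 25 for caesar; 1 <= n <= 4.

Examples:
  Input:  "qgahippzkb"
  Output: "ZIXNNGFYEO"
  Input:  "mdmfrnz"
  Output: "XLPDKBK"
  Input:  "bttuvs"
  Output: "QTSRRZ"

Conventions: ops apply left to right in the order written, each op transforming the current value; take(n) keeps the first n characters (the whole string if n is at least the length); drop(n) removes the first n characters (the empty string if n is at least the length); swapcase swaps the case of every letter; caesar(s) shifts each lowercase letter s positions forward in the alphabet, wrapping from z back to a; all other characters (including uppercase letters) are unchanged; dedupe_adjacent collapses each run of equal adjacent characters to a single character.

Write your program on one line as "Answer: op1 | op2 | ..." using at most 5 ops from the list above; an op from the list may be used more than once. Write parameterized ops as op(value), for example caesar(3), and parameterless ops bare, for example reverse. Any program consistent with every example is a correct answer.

caesar(23) | reverse | caesar(1) | swapcase

Check, running the answer program on each example:
  "qgahippzkb" -> "ndxefmmwhy" -> "yhwmmfexdn" -> "zixnngfyeo" -> "ZIXNNGFYEO"
  "mdmfrnz" -> "jajcokw" -> "wkocjaj" -> "xlpdkbk" -> "XLPDKBK"
  "bttuvs" -> "yqqrsp" -> "psrqqy" -> "qtsrrz" -> "QTSRRZ"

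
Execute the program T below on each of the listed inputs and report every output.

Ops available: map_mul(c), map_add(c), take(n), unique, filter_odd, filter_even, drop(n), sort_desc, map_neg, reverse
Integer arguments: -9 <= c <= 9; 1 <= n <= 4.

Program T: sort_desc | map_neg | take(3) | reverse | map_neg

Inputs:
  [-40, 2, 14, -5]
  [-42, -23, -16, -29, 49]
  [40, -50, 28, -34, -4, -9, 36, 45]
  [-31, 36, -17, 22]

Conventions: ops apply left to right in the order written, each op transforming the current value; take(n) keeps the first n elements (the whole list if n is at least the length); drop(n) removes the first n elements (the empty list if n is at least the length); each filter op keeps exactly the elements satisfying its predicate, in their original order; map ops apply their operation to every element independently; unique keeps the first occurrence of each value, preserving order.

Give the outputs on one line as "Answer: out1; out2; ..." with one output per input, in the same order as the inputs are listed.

[-5, 2, 14]; [-23, -16, 49]; [36, 40, 45]; [-17, 22, 36]

Execution, op by op:
  [-40, 2, 14, -5] -> [14, 2, -5, -40] -> [-14, -2, 5, 40] -> [-14, -2, 5] -> [5, -2, -14] -> [-5, 2, 14]
  [-42, -23, -16, -29, 49] -> [49, -16, -23, -29, -42] -> [-49, 16, 23, 29, 42] -> [-49, 16, 23] -> [23, 16, -49] -> [-23, -16, 49]
  [40, -50, 28, -34, -4, -9, 36, 45] -> [45, 40, 36, 28, -4, -9, -34, -50] -> [-45, -40, -36, -28, 4, 9, 34, 50] -> [-45, -40, -36] -> [-36, -40, -45] -> [36, 40, 45]
  [-31, 36, -17, 22] -> [36, 22, -17, -31] -> [-36, -22, 17, 31] -> [-36, -22, 17] -> [17, -22, -36] -> [-17, 22, 36]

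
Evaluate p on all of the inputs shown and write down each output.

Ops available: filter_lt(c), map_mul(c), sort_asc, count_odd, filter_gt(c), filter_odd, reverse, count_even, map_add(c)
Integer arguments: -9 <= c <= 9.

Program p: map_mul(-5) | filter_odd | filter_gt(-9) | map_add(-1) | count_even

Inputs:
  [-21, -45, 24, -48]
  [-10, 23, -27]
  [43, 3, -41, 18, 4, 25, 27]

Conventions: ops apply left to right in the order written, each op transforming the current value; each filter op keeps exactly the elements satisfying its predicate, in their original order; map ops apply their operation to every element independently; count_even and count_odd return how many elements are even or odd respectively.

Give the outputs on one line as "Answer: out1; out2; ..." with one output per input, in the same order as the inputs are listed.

Execution, op by op:
  [-21, -45, 24, -48] -> [105, 225, -120, 240] -> [105, 225] -> [105, 225] -> [104, 224] -> 2
  [-10, 23, -27] -> [50, -115, 135] -> [-115, 135] -> [135] -> [134] -> 1
  [43, 3, -41, 18, 4, 25, 27] -> [-215, -15, 205, -90, -20, -125, -135] -> [-215, -15, 205, -125, -135] -> [205] -> [204] -> 1

2; 1; 1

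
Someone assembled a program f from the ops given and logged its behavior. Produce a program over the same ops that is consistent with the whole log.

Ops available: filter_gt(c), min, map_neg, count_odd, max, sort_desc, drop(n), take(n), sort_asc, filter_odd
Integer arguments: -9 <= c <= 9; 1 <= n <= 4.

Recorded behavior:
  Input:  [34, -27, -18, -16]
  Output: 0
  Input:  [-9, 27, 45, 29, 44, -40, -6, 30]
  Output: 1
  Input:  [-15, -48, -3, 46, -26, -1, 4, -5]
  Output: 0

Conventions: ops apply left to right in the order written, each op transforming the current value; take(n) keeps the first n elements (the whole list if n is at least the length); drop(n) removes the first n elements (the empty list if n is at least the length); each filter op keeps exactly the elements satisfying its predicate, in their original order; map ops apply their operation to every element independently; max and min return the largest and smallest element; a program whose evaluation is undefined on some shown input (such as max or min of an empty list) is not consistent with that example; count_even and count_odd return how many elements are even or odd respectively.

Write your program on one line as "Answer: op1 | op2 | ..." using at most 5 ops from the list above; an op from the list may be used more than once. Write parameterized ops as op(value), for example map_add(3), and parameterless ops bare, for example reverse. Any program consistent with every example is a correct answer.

sort_desc | filter_gt(2) | take(2) | count_odd

Check, running the answer program on each example:
  [34, -27, -18, -16] -> [34, -16, -18, -27] -> [34] -> [34] -> 0
  [-9, 27, 45, 29, 44, -40, -6, 30] -> [45, 44, 30, 29, 27, -6, -9, -40] -> [45, 44, 30, 29, 27] -> [45, 44] -> 1
  [-15, -48, -3, 46, -26, -1, 4, -5] -> [46, 4, -1, -3, -5, -15, -26, -48] -> [46, 4] -> [46, 4] -> 0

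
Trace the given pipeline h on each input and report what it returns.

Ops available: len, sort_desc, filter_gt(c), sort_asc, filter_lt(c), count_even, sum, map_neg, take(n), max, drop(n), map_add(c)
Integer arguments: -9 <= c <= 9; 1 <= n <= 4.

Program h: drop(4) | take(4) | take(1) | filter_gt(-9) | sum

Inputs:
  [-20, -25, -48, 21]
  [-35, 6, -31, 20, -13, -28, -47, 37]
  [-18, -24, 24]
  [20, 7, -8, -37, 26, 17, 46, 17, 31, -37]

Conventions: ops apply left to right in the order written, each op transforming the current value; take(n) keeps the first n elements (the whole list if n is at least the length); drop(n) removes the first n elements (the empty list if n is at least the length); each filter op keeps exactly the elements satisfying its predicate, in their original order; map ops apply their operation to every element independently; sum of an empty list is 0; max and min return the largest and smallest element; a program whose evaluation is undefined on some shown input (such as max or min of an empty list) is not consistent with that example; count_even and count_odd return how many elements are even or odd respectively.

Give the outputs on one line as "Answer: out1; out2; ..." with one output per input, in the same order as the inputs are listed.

0; 0; 0; 26

Execution, op by op:
  [-20, -25, -48, 21] -> [] -> [] -> [] -> [] -> 0
  [-35, 6, -31, 20, -13, -28, -47, 37] -> [-13, -28, -47, 37] -> [-13, -28, -47, 37] -> [-13] -> [] -> 0
  [-18, -24, 24] -> [] -> [] -> [] -> [] -> 0
  [20, 7, -8, -37, 26, 17, 46, 17, 31, -37] -> [26, 17, 46, 17, 31, -37] -> [26, 17, 46, 17] -> [26] -> [26] -> 26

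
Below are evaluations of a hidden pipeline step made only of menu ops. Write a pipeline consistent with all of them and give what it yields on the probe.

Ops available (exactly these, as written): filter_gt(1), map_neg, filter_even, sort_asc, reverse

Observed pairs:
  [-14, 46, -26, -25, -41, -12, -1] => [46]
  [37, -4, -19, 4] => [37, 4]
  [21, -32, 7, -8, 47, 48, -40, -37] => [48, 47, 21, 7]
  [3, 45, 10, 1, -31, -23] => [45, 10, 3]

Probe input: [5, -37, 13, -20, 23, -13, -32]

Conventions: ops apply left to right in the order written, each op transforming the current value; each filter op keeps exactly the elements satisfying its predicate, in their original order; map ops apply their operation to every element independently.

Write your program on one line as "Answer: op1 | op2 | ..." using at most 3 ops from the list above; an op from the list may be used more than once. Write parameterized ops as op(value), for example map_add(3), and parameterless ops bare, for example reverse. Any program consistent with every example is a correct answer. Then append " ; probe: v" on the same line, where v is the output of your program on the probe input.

sort_asc | filter_gt(1) | reverse ; probe: [23, 13, 5]

Check, running the answer program on each example:
  [-14, 46, -26, -25, -41, -12, -1] -> [-41, -26, -25, -14, -12, -1, 46] -> [46] -> [46]
  [37, -4, -19, 4] -> [-19, -4, 4, 37] -> [4, 37] -> [37, 4]
  [21, -32, 7, -8, 47, 48, -40, -37] -> [-40, -37, -32, -8, 7, 21, 47, 48] -> [7, 21, 47, 48] -> [48, 47, 21, 7]
  [3, 45, 10, 1, -31, -23] -> [-31, -23, 1, 3, 10, 45] -> [3, 10, 45] -> [45, 10, 3]
  probe: [5, -37, 13, -20, 23, -13, -32] -> [-37, -32, -20, -13, 5, 13, 23] -> [5, 13, 23] -> [23, 13, 5]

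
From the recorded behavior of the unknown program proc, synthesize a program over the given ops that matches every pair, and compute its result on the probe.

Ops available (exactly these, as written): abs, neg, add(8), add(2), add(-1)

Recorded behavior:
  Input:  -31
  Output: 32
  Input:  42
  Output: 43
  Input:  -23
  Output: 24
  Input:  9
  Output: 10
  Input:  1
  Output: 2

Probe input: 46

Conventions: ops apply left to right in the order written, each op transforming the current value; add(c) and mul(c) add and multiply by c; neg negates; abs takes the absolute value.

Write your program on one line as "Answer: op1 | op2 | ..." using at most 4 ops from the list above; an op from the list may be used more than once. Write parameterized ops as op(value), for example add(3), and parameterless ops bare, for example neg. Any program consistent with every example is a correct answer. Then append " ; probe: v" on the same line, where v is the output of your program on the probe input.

abs | add(2) | add(-1) ; probe: 47

Check, running the answer program on each example:
  -31 -> 31 -> 33 -> 32
  42 -> 42 -> 44 -> 43
  -23 -> 23 -> 25 -> 24
  9 -> 9 -> 11 -> 10
  1 -> 1 -> 3 -> 2
  probe: 46 -> 46 -> 48 -> 47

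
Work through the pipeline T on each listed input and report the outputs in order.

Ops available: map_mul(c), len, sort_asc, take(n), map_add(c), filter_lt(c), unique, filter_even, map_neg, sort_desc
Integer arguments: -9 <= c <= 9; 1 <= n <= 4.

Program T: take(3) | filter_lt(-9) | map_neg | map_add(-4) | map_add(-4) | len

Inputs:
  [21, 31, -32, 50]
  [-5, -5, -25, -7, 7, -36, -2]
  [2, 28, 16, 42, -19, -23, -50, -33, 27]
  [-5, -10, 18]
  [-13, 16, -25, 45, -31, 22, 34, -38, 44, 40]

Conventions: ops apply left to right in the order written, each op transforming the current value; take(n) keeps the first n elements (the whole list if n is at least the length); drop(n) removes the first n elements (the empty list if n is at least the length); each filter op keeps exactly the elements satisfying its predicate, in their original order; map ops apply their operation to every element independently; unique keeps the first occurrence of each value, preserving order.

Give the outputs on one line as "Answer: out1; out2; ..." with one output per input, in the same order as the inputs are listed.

Execution, op by op:
  [21, 31, -32, 50] -> [21, 31, -32] -> [-32] -> [32] -> [28] -> [24] -> 1
  [-5, -5, -25, -7, 7, -36, -2] -> [-5, -5, -25] -> [-25] -> [25] -> [21] -> [17] -> 1
  [2, 28, 16, 42, -19, -23, -50, -33, 27] -> [2, 28, 16] -> [] -> [] -> [] -> [] -> 0
  [-5, -10, 18] -> [-5, -10, 18] -> [-10] -> [10] -> [6] -> [2] -> 1
  [-13, 16, -25, 45, -31, 22, 34, -38, 44, 40] -> [-13, 16, -25] -> [-13, -25] -> [13, 25] -> [9, 21] -> [5, 17] -> 2

1; 1; 0; 1; 2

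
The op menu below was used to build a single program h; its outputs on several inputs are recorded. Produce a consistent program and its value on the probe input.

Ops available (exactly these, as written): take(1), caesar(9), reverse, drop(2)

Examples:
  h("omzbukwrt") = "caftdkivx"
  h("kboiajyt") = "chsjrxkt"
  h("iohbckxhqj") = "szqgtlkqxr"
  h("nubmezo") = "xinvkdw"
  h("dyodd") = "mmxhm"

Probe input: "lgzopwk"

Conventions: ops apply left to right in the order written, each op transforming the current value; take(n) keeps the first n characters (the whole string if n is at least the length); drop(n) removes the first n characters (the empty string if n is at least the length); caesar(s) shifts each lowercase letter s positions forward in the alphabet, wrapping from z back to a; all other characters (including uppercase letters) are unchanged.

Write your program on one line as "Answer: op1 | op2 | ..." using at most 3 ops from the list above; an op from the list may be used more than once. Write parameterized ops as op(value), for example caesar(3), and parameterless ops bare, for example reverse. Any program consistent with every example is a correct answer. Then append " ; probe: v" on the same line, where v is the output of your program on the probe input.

reverse | caesar(9) ; probe: "tfyxipu"

Check, running the answer program on each example:
  "omzbukwrt" -> "trwkubzmo" -> "caftdkivx"
  "kboiajyt" -> "tyjaiobk" -> "chsjrxkt"
  "iohbckxhqj" -> "jqhxkcbhoi" -> "szqgtlkqxr"
  "nubmezo" -> "ozembun" -> "xinvkdw"
  "dyodd" -> "ddoyd" -> "mmxhm"
  probe: "lgzopwk" -> "kwpozgl" -> "tfyxipu"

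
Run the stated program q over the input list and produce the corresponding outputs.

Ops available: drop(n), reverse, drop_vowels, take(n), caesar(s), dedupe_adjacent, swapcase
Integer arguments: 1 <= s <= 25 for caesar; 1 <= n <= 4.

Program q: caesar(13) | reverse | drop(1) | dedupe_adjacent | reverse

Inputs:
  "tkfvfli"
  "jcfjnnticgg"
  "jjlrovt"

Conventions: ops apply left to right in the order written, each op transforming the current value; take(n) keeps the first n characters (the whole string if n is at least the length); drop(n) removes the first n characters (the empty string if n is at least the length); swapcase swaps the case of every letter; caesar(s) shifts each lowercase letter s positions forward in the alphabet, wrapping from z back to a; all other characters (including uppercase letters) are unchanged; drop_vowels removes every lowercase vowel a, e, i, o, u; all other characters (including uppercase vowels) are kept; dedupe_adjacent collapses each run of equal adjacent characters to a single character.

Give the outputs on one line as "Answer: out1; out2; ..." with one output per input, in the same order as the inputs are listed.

"gxsisy"; "wpswagvpt"; "wyebi"

Execution, op by op:
  "tkfvfli" -> "gxsisyv" -> "vysisxg" -> "ysisxg" -> "ysisxg" -> "gxsisy"
  "jcfjnnticgg" -> "wpswaagvptt" -> "ttpvgaawspw" -> "tpvgaawspw" -> "tpvgawspw" -> "wpswagvpt"
  "jjlrovt" -> "wwyebig" -> "gibeyww" -> "ibeyww" -> "ibeyw" -> "wyebi"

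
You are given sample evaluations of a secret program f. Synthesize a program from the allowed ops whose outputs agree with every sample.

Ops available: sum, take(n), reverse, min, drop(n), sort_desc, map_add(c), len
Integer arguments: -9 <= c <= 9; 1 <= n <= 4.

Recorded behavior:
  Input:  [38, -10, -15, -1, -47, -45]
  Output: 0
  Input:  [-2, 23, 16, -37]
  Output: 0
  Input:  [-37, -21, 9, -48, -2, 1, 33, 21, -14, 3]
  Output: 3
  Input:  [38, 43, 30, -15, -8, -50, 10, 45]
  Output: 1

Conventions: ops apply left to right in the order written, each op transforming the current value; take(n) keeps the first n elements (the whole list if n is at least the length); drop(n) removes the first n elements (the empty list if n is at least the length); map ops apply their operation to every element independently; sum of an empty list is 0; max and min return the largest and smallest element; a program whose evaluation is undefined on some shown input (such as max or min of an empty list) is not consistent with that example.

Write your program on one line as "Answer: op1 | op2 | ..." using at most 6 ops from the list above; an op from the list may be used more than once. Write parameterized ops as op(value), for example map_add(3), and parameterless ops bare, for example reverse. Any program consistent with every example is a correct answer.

map_add(5) | drop(2) | drop(1) | drop(4) | len

Check, running the answer program on each example:
  [38, -10, -15, -1, -47, -45] -> [43, -5, -10, 4, -42, -40] -> [-10, 4, -42, -40] -> [4, -42, -40] -> [] -> 0
  [-2, 23, 16, -37] -> [3, 28, 21, -32] -> [21, -32] -> [-32] -> [] -> 0
  [-37, -21, 9, -48, -2, 1, 33, 21, -14, 3] -> [-32, -16, 14, -43, 3, 6, 38, 26, -9, 8] -> [14, -43, 3, 6, 38, 26, -9, 8] -> [-43, 3, 6, 38, 26, -9, 8] -> [26, -9, 8] -> 3
  [38, 43, 30, -15, -8, -50, 10, 45] -> [43, 48, 35, -10, -3, -45, 15, 50] -> [35, -10, -3, -45, 15, 50] -> [-10, -3, -45, 15, 50] -> [50] -> 1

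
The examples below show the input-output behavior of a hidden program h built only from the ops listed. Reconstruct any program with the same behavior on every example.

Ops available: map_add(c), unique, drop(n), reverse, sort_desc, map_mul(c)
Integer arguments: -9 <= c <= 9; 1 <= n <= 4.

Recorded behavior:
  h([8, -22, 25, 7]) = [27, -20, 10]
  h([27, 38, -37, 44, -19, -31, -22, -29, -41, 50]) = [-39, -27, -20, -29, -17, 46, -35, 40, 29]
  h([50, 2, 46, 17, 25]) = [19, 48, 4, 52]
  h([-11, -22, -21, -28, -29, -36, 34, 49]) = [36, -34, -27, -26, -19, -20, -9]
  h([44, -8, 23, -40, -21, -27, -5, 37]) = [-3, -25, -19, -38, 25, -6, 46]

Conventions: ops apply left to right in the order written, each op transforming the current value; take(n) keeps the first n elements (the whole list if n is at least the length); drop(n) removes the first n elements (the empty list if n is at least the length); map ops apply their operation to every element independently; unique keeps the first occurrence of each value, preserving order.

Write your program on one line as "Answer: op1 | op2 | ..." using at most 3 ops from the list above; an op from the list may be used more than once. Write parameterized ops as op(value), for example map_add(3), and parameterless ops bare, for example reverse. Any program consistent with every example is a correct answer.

map_add(2) | reverse | drop(1)

Check, running the answer program on each example:
  [8, -22, 25, 7] -> [10, -20, 27, 9] -> [9, 27, -20, 10] -> [27, -20, 10]
  [27, 38, -37, 44, -19, -31, -22, -29, -41, 50] -> [29, 40, -35, 46, -17, -29, -20, -27, -39, 52] -> [52, -39, -27, -20, -29, -17, 46, -35, 40, 29] -> [-39, -27, -20, -29, -17, 46, -35, 40, 29]
  [50, 2, 46, 17, 25] -> [52, 4, 48, 19, 27] -> [27, 19, 48, 4, 52] -> [19, 48, 4, 52]
  [-11, -22, -21, -28, -29, -36, 34, 49] -> [-9, -20, -19, -26, -27, -34, 36, 51] -> [51, 36, -34, -27, -26, -19, -20, -9] -> [36, -34, -27, -26, -19, -20, -9]
  [44, -8, 23, -40, -21, -27, -5, 37] -> [46, -6, 25, -38, -19, -25, -3, 39] -> [39, -3, -25, -19, -38, 25, -6, 46] -> [-3, -25, -19, -38, 25, -6, 46]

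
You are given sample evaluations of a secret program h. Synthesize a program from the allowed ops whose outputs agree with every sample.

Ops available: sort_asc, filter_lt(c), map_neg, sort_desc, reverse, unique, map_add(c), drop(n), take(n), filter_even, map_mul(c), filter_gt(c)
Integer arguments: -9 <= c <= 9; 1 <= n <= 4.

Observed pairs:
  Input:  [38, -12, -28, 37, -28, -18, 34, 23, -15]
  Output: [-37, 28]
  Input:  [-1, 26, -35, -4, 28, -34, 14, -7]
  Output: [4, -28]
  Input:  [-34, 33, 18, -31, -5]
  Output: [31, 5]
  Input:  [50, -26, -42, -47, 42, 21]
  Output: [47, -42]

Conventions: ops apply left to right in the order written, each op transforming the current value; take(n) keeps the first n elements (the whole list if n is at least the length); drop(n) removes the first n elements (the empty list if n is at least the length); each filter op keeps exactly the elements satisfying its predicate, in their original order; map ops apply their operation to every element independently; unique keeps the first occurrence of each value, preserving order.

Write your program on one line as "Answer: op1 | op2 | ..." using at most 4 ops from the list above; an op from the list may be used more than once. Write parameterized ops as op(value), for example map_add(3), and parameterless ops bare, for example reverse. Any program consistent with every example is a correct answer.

drop(2) | map_neg | take(3) | drop(1)

Check, running the answer program on each example:
  [38, -12, -28, 37, -28, -18, 34, 23, -15] -> [-28, 37, -28, -18, 34, 23, -15] -> [28, -37, 28, 18, -34, -23, 15] -> [28, -37, 28] -> [-37, 28]
  [-1, 26, -35, -4, 28, -34, 14, -7] -> [-35, -4, 28, -34, 14, -7] -> [35, 4, -28, 34, -14, 7] -> [35, 4, -28] -> [4, -28]
  [-34, 33, 18, -31, -5] -> [18, -31, -5] -> [-18, 31, 5] -> [-18, 31, 5] -> [31, 5]
  [50, -26, -42, -47, 42, 21] -> [-42, -47, 42, 21] -> [42, 47, -42, -21] -> [42, 47, -42] -> [47, -42]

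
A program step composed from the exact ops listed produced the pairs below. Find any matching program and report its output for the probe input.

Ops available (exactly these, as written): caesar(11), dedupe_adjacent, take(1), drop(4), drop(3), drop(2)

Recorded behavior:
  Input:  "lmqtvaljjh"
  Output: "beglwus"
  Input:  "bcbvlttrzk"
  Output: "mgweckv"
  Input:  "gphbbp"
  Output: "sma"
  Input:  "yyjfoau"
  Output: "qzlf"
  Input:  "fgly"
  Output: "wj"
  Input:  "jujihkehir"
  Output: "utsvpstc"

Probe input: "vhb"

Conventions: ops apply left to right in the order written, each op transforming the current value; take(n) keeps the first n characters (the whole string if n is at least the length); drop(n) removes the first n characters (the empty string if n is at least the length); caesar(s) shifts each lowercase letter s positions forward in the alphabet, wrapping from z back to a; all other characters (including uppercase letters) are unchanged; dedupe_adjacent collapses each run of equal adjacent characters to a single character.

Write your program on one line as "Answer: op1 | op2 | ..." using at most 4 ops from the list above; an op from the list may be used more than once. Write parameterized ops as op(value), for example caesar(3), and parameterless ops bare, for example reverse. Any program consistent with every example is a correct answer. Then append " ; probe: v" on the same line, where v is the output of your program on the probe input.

dedupe_adjacent | caesar(11) | drop(2) ; probe: "m"

Check, running the answer program on each example:
  "lmqtvaljjh" -> "lmqtvaljh" -> "wxbeglwus" -> "beglwus"
  "bcbvlttrzk" -> "bcbvltrzk" -> "mnmgweckv" -> "mgweckv"
  "gphbbp" -> "gphbp" -> "rasma" -> "sma"
  "yyjfoau" -> "yjfoau" -> "juqzlf" -> "qzlf"
  "fgly" -> "fgly" -> "qrwj" -> "wj"
  "jujihkehir" -> "jujihkehir" -> "ufutsvpstc" -> "utsvpstc"
  probe: "vhb" -> "vhb" -> "gsm" -> "m"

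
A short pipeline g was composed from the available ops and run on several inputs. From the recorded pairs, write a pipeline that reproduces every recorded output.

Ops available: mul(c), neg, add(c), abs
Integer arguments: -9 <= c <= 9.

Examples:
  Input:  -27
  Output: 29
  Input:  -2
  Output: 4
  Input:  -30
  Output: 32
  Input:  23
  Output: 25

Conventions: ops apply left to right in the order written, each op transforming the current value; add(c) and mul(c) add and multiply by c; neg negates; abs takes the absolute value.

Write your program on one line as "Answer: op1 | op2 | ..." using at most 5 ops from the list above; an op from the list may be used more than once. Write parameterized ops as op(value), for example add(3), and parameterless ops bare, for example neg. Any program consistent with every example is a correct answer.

neg | abs | add(9) | add(-7)

Check, running the answer program on each example:
  -27 -> 27 -> 27 -> 36 -> 29
  -2 -> 2 -> 2 -> 11 -> 4
  -30 -> 30 -> 30 -> 39 -> 32
  23 -> -23 -> 23 -> 32 -> 25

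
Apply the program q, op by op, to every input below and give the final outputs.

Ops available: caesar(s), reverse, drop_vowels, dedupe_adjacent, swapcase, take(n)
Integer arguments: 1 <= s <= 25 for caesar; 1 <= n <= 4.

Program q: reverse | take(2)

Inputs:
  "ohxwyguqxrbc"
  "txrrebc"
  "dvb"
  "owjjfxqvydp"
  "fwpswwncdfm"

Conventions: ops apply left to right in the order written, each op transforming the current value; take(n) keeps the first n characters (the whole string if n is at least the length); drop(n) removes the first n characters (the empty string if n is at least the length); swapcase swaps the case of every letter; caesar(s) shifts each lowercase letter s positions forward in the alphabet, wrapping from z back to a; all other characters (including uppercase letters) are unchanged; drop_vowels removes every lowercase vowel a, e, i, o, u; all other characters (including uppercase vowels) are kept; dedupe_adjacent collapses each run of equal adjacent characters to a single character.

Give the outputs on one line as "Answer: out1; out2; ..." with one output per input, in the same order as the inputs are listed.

Execution, op by op:
  "ohxwyguqxrbc" -> "cbrxqugywxho" -> "cb"
  "txrrebc" -> "cberrxt" -> "cb"
  "dvb" -> "bvd" -> "bv"
  "owjjfxqvydp" -> "pdyvqxfjjwo" -> "pd"
  "fwpswwncdfm" -> "mfdcnwwspwf" -> "mf"

"cb"; "cb"; "bv"; "pd"; "mf"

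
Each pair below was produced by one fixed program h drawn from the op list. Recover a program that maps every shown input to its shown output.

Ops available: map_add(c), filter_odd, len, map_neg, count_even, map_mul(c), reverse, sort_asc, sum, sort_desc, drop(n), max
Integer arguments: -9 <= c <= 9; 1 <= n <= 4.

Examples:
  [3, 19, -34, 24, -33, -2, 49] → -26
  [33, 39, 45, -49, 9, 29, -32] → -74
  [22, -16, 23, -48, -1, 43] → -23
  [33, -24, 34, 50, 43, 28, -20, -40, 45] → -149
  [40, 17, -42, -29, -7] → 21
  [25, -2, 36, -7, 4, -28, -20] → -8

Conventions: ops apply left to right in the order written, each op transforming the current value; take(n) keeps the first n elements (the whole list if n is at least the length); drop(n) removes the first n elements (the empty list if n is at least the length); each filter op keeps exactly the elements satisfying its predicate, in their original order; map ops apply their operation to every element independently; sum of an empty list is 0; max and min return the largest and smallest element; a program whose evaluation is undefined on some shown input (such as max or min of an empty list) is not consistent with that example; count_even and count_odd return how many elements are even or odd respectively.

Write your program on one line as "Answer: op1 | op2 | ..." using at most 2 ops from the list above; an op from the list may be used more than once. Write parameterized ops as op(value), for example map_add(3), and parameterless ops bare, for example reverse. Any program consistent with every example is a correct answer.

map_neg | sum

Check, running the answer program on each example:
  [3, 19, -34, 24, -33, -2, 49] -> [-3, -19, 34, -24, 33, 2, -49] -> -26
  [33, 39, 45, -49, 9, 29, -32] -> [-33, -39, -45, 49, -9, -29, 32] -> -74
  [22, -16, 23, -48, -1, 43] -> [-22, 16, -23, 48, 1, -43] -> -23
  [33, -24, 34, 50, 43, 28, -20, -40, 45] -> [-33, 24, -34, -50, -43, -28, 20, 40, -45] -> -149
  [40, 17, -42, -29, -7] -> [-40, -17, 42, 29, 7] -> 21
  [25, -2, 36, -7, 4, -28, -20] -> [-25, 2, -36, 7, -4, 28, 20] -> -8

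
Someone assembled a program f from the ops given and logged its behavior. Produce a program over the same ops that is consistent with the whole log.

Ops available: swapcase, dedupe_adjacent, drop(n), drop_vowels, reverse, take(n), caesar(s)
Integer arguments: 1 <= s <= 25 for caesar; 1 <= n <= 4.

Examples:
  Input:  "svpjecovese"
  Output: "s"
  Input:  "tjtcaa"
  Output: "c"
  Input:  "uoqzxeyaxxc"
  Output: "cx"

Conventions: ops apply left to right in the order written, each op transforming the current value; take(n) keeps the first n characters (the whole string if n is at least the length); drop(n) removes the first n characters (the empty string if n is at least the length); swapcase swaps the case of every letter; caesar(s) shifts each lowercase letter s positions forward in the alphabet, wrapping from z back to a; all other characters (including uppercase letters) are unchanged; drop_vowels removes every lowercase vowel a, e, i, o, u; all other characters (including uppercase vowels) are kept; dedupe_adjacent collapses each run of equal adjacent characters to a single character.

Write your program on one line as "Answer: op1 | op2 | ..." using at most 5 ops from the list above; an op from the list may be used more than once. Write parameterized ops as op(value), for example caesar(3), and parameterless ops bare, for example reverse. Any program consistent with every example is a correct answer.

reverse | take(3) | drop_vowels | dedupe_adjacent

Check, running the answer program on each example:
  "svpjecovese" -> "esevocejpvs" -> "ese" -> "s" -> "s"
  "tjtcaa" -> "aactjt" -> "aac" -> "c" -> "c"
  "uoqzxeyaxxc" -> "cxxayexzqou" -> "cxx" -> "cxx" -> "cx"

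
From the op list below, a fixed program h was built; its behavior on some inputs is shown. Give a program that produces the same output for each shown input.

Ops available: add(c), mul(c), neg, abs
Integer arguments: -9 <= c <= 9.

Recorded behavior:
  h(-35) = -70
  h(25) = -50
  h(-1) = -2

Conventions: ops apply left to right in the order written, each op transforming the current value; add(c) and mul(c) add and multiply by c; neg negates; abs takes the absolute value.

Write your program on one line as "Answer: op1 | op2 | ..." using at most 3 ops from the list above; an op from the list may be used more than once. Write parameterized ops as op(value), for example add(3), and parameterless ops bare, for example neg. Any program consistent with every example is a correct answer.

mul(2) | abs | neg

Check, running the answer program on each example:
  -35 -> -70 -> 70 -> -70
  25 -> 50 -> 50 -> -50
  -1 -> -2 -> 2 -> -2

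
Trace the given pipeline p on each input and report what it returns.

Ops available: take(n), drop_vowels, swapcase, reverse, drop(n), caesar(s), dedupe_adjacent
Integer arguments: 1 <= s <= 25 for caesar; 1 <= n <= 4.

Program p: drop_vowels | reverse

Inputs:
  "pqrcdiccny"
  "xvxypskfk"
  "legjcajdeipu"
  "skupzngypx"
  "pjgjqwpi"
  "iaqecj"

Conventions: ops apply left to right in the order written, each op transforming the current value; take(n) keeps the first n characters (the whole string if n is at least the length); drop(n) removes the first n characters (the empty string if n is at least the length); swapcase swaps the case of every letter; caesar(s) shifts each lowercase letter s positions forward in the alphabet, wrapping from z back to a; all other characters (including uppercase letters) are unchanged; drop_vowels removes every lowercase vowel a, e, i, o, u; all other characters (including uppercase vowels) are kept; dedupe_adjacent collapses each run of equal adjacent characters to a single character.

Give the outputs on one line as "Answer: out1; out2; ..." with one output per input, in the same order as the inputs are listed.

Execution, op by op:
  "pqrcdiccny" -> "pqrcdccny" -> "ynccdcrqp"
  "xvxypskfk" -> "xvxypskfk" -> "kfkspyxvx"
  "legjcajdeipu" -> "lgjcjdp" -> "pdjcjgl"
  "skupzngypx" -> "skpzngypx" -> "xpygnzpks"
  "pjgjqwpi" -> "pjgjqwp" -> "pwqjgjp"
  "iaqecj" -> "qcj" -> "jcq"

"ynccdcrqp"; "kfkspyxvx"; "pdjcjgl"; "xpygnzpks"; "pwqjgjp"; "jcq"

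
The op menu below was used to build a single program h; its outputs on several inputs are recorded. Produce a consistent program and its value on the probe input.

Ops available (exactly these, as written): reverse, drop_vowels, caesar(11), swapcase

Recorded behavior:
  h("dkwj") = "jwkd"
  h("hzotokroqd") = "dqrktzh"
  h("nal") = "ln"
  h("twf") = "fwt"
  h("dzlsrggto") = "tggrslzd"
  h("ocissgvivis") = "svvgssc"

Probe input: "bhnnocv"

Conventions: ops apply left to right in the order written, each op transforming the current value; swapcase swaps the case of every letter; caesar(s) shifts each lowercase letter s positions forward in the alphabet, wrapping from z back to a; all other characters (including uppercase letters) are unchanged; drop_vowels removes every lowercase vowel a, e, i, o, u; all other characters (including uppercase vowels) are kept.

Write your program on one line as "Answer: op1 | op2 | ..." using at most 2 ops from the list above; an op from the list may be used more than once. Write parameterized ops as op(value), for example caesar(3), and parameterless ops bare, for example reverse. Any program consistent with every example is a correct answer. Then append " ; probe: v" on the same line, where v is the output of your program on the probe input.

reverse | drop_vowels ; probe: "vcnnhb"

Check, running the answer program on each example:
  "dkwj" -> "jwkd" -> "jwkd"
  "hzotokroqd" -> "dqorkotozh" -> "dqrktzh"
  "nal" -> "lan" -> "ln"
  "twf" -> "fwt" -> "fwt"
  "dzlsrggto" -> "otggrslzd" -> "tggrslzd"
  "ocissgvivis" -> "sivivgssico" -> "svvgssc"
  probe: "bhnnocv" -> "vconnhb" -> "vcnnhb"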